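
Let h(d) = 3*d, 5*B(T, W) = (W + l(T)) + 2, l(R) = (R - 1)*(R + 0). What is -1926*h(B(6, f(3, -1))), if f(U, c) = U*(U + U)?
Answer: -57780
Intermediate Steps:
f(U, c) = 2*U² (f(U, c) = U*(2*U) = 2*U²)
l(R) = R*(-1 + R) (l(R) = (-1 + R)*R = R*(-1 + R))
B(T, W) = ⅖ + W/5 + T*(-1 + T)/5 (B(T, W) = ((W + T*(-1 + T)) + 2)/5 = (2 + W + T*(-1 + T))/5 = ⅖ + W/5 + T*(-1 + T)/5)
-1926*h(B(6, f(3, -1))) = -5778*(⅖ + (2*3²)/5 + (⅕)*6*(-1 + 6)) = -5778*(⅖ + (2*9)/5 + (⅕)*6*5) = -5778*(⅖ + (⅕)*18 + 6) = -5778*(⅖ + 18/5 + 6) = -5778*10 = -1926*30 = -57780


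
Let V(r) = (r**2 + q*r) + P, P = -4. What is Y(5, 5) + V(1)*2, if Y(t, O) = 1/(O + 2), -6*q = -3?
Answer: -34/7 ≈ -4.8571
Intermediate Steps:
q = 1/2 (q = -1/6*(-3) = 1/2 ≈ 0.50000)
Y(t, O) = 1/(2 + O)
V(r) = -4 + r**2 + r/2 (V(r) = (r**2 + r/2) - 4 = -4 + r**2 + r/2)
Y(5, 5) + V(1)*2 = 1/(2 + 5) + (-4 + 1**2 + (1/2)*1)*2 = 1/7 + (-4 + 1 + 1/2)*2 = 1/7 - 5/2*2 = 1/7 - 5 = -34/7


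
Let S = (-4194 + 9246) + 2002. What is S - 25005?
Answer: -17951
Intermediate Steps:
S = 7054 (S = 5052 + 2002 = 7054)
S - 25005 = 7054 - 25005 = -17951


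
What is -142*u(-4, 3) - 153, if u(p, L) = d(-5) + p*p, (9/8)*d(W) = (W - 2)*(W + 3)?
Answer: -37729/9 ≈ -4192.1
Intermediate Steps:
d(W) = 8*(-2 + W)*(3 + W)/9 (d(W) = 8*((W - 2)*(W + 3))/9 = 8*((-2 + W)*(3 + W))/9 = 8*(-2 + W)*(3 + W)/9)
u(p, L) = 112/9 + p**2 (u(p, L) = (-16/3 + (8/9)*(-5) + (8/9)*(-5)**2) + p*p = (-16/3 - 40/9 + (8/9)*25) + p**2 = (-16/3 - 40/9 + 200/9) + p**2 = 112/9 + p**2)
-142*u(-4, 3) - 153 = -142*(112/9 + (-4)**2) - 153 = -142*(112/9 + 16) - 153 = -142*256/9 - 153 = -36352/9 - 153 = -37729/9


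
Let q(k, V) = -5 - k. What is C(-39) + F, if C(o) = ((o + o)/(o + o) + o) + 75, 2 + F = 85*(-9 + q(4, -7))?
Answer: -1495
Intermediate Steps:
F = -1532 (F = -2 + 85*(-9 + (-5 - 1*4)) = -2 + 85*(-9 + (-5 - 4)) = -2 + 85*(-9 - 9) = -2 + 85*(-18) = -2 - 1530 = -1532)
C(o) = 76 + o (C(o) = ((2*o)/((2*o)) + o) + 75 = ((2*o)*(1/(2*o)) + o) + 75 = (1 + o) + 75 = 76 + o)
C(-39) + F = (76 - 39) - 1532 = 37 - 1532 = -1495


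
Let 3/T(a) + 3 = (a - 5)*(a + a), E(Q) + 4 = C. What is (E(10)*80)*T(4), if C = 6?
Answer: -480/11 ≈ -43.636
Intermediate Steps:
E(Q) = 2 (E(Q) = -4 + 6 = 2)
T(a) = 3/(-3 + 2*a*(-5 + a)) (T(a) = 3/(-3 + (a - 5)*(a + a)) = 3/(-3 + (-5 + a)*(2*a)) = 3/(-3 + 2*a*(-5 + a)))
(E(10)*80)*T(4) = (2*80)*(3/(-3 - 10*4 + 2*4**2)) = 160*(3/(-3 - 40 + 2*16)) = 160*(3/(-3 - 40 + 32)) = 160*(3/(-11)) = 160*(3*(-1/11)) = 160*(-3/11) = -480/11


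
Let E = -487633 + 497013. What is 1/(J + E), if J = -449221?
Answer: -1/439841 ≈ -2.2735e-6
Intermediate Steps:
E = 9380
1/(J + E) = 1/(-449221 + 9380) = 1/(-439841) = -1/439841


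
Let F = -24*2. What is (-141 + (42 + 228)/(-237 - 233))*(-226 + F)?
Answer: 1823196/47 ≈ 38791.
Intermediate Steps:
F = -48
(-141 + (42 + 228)/(-237 - 233))*(-226 + F) = (-141 + (42 + 228)/(-237 - 233))*(-226 - 48) = (-141 + 270/(-470))*(-274) = (-141 + 270*(-1/470))*(-274) = (-141 - 27/47)*(-274) = -6654/47*(-274) = 1823196/47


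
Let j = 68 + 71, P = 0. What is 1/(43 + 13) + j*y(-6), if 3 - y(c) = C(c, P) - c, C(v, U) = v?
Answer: 23353/56 ≈ 417.02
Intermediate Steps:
j = 139
y(c) = 3 (y(c) = 3 - (c - c) = 3 - 1*0 = 3 + 0 = 3)
1/(43 + 13) + j*y(-6) = 1/(43 + 13) + 139*3 = 1/56 + 417 = 23353/56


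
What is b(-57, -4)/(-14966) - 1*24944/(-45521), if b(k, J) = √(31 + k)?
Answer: 24944/45521 - I*√26/14966 ≈ 0.54797 - 0.00034071*I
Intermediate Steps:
b(-57, -4)/(-14966) - 1*24944/(-45521) = √(31 - 57)/(-14966) - 1*24944/(-45521) = √(-26)*(-1/14966) - 24944*(-1/45521) = (I*√26)*(-1/14966) + 24944/45521 = -I*√26/14966 + 24944/45521 = 24944/45521 - I*√26/14966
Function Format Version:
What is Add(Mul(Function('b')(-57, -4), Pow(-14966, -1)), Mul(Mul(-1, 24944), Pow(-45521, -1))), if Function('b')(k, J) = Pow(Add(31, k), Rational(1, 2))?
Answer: Add(Rational(24944, 45521), Mul(Rational(-1, 14966), I, Pow(26, Rational(1, 2)))) ≈ Add(0.54797, Mul(-0.00034071, I))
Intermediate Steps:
Add(Mul(Function('b')(-57, -4), Pow(-14966, -1)), Mul(Mul(-1, 24944), Pow(-45521, -1))) = Add(Mul(Pow(Add(31, -57), Rational(1, 2)), Pow(-14966, -1)), Mul(Mul(-1, 24944), Pow(-45521, -1))) = Add(Mul(Pow(-26, Rational(1, 2)), Rational(-1, 14966)), Mul(-24944, Rational(-1, 45521))) = Add(Mul(Mul(I, Pow(26, Rational(1, 2))), Rational(-1, 14966)), Rational(24944, 45521)) = Add(Mul(Rational(-1, 14966), I, Pow(26, Rational(1, 2))), Rational(24944, 45521)) = Add(Rational(24944, 45521), Mul(Rational(-1, 14966), I, Pow(26, Rational(1, 2))))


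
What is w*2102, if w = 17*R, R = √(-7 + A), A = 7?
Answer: 0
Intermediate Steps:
R = 0 (R = √(-7 + 7) = √0 = 0)
w = 0 (w = 17*0 = 0)
w*2102 = 0*2102 = 0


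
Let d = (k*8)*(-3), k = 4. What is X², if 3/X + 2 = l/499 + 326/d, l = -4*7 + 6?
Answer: 5163284736/16977308209 ≈ 0.30413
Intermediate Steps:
d = -96 (d = (4*8)*(-3) = 32*(-3) = -96)
l = -22 (l = -28 + 6 = -22)
X = -71856/130297 (X = 3/(-2 + (-22/499 + 326/(-96))) = 3/(-2 + (-22*1/499 + 326*(-1/96))) = 3/(-2 + (-22/499 - 163/48)) = 3/(-2 - 82393/23952) = 3/(-130297/23952) = 3*(-23952/130297) = -71856/130297 ≈ -0.55148)
X² = (-71856/130297)² = 5163284736/16977308209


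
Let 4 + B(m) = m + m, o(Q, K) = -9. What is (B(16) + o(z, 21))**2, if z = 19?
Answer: 361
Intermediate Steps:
B(m) = -4 + 2*m (B(m) = -4 + (m + m) = -4 + 2*m)
(B(16) + o(z, 21))**2 = ((-4 + 2*16) - 9)**2 = ((-4 + 32) - 9)**2 = (28 - 9)**2 = 19**2 = 361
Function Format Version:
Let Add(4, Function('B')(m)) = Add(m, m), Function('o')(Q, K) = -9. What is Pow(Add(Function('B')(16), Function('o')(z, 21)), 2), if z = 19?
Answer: 361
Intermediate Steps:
Function('B')(m) = Add(-4, Mul(2, m)) (Function('B')(m) = Add(-4, Add(m, m)) = Add(-4, Mul(2, m)))
Pow(Add(Function('B')(16), Function('o')(z, 21)), 2) = Pow(Add(Add(-4, Mul(2, 16)), -9), 2) = Pow(Add(Add(-4, 32), -9), 2) = Pow(Add(28, -9), 2) = Pow(19, 2) = 361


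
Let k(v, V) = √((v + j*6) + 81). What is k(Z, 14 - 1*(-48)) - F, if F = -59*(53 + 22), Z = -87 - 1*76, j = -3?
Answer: 4425 + 10*I ≈ 4425.0 + 10.0*I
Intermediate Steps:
Z = -163 (Z = -87 - 76 = -163)
k(v, V) = √(63 + v) (k(v, V) = √((v - 3*6) + 81) = √((v - 18) + 81) = √((-18 + v) + 81) = √(63 + v))
F = -4425 (F = -59*75 = -4425)
k(Z, 14 - 1*(-48)) - F = √(63 - 163) - 1*(-4425) = √(-100) + 4425 = 10*I + 4425 = 4425 + 10*I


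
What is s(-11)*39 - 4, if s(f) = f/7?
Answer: -457/7 ≈ -65.286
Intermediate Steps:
s(f) = f/7 (s(f) = f*(⅐) = f/7)
s(-11)*39 - 4 = ((⅐)*(-11))*39 - 4 = -11/7*39 - 4 = -429/7 - 4 = -457/7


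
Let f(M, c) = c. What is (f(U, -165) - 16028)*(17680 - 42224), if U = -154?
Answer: 397440992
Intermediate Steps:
(f(U, -165) - 16028)*(17680 - 42224) = (-165 - 16028)*(17680 - 42224) = -16193*(-24544) = 397440992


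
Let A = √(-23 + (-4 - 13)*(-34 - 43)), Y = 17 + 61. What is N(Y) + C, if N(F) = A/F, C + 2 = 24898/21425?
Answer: -17952/21425 + √1286/78 ≈ -0.37815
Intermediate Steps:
Y = 78
C = -17952/21425 (C = -2 + 24898/21425 = -17952/21425 ≈ -0.83790)
A = √1286 (A = √(-23 - 17*(-77)) = √(-23 + 1309) = √1286 ≈ 35.861)
N(F) = √1286/F
N(Y) + C = √1286/78 - 17952/21425 = -17952/21425 + √1286/78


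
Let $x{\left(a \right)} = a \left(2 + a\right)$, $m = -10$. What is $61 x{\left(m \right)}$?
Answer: $4880$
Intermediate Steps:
$61 x{\left(m \right)} = 61 \left(- 10 \left(2 - 10\right)\right) = 61 \left(\left(-10\right) \left(-8\right)\right) = 61 \cdot 80 = 4880$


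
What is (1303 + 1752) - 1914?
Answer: 1141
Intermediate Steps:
(1303 + 1752) - 1914 = 3055 - 1914 = 1141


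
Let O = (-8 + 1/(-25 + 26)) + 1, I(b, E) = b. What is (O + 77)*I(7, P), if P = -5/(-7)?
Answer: 497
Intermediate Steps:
P = 5/7 (P = -5*(-1/7) = 5/7 ≈ 0.71429)
O = -6 (O = (-8 + 1/1) + 1 = (-8 + 1) + 1 = -7 + 1 = -6)
(O + 77)*I(7, P) = (-6 + 77)*7 = 71*7 = 497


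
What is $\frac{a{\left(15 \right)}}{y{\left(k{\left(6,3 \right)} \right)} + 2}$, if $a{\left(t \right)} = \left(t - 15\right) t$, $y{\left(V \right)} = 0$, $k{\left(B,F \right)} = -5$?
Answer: $0$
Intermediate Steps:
$a{\left(t \right)} = t \left(-15 + t\right)$ ($a{\left(t \right)} = \left(-15 + t\right) t = t \left(-15 + t\right)$)
$\frac{a{\left(15 \right)}}{y{\left(k{\left(6,3 \right)} \right)} + 2} = \frac{15 \left(-15 + 15\right)}{0 + 2} = \frac{15 \cdot 0}{2} = \frac{1}{2} \cdot 0 = 0$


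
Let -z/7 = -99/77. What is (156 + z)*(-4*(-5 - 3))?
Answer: 5280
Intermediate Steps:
z = 9 (z = -(-693)/77 = -7*(-9/7) = 9)
(156 + z)*(-4*(-5 - 3)) = (156 + 9)*(-4*(-5 - 3)) = 165*(-4*(-8)) = 165*32 = 5280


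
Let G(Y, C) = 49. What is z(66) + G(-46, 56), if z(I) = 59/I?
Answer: 3293/66 ≈ 49.894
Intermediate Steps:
z(66) + G(-46, 56) = 59/66 + 49 = 3293/66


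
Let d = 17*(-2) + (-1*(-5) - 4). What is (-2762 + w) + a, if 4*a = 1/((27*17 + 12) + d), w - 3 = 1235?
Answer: -2670047/1752 ≈ -1524.0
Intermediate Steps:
w = 1238 (w = 3 + 1235 = 1238)
d = -33 (d = -34 + (5 - 4) = -34 + 1 = -33)
a = 1/1752 (a = 1/(4*((27*17 + 12) - 33)) = 1/(4*((459 + 12) - 33)) = 1/(4*(471 - 33)) = (¼)/438 = (¼)*(1/438) = 1/1752 ≈ 0.00057078)
(-2762 + w) + a = (-2762 + 1238) + 1/1752 = -1524 + 1/1752 = -2670047/1752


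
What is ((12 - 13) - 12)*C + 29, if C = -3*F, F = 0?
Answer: 29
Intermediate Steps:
C = 0 (C = -3*0 = 0)
((12 - 13) - 12)*C + 29 = ((12 - 13) - 12)*0 + 29 = (-1 - 12)*0 + 29 = -13*0 + 29 = 0 + 29 = 29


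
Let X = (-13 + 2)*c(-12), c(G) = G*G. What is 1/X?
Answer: -1/1584 ≈ -0.00063131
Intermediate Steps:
c(G) = G**2
X = -1584 (X = (-13 + 2)*(-12)**2 = -11*144 = -1584)
1/X = 1/(-1584) = -1/1584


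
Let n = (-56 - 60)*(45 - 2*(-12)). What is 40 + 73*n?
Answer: -584252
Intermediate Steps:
n = -8004 (n = -116*(45 + 24) = -116*69 = -8004)
40 + 73*n = 40 + 73*(-8004) = 40 - 584292 = -584252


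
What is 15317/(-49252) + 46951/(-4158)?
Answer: -169722767/14627844 ≈ -11.603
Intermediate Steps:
15317/(-49252) + 46951/(-4158) = 15317*(-1/49252) + 46951*(-1/4158) = -15317/49252 - 46951/4158 = -169722767/14627844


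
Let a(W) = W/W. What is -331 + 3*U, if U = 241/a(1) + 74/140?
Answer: 27551/70 ≈ 393.59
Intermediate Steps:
a(W) = 1
U = 16907/70 (U = 241/1 + 74/140 = 241*1 + 74*(1/140) = 241 + 37/70 = 16907/70 ≈ 241.53)
-331 + 3*U = -331 + 3*(16907/70) = -331 + 50721/70 = 27551/70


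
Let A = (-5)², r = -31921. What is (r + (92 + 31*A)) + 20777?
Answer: -10277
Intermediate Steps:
A = 25
(r + (92 + 31*A)) + 20777 = (-31921 + (92 + 31*25)) + 20777 = (-31921 + (92 + 775)) + 20777 = (-31921 + 867) + 20777 = -31054 + 20777 = -10277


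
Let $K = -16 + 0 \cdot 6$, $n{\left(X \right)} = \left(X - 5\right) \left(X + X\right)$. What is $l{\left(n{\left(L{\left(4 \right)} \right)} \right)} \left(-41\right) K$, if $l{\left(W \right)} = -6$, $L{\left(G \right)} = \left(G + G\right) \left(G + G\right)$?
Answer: $-3936$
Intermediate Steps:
$L{\left(G \right)} = 4 G^{2}$ ($L{\left(G \right)} = 2 G 2 G = 4 G^{2}$)
$n{\left(X \right)} = 2 X \left(-5 + X\right)$ ($n{\left(X \right)} = \left(-5 + X\right) 2 X = 2 X \left(-5 + X\right)$)
$K = -16$ ($K = -16 + 0 = -16$)
$l{\left(n{\left(L{\left(4 \right)} \right)} \right)} \left(-41\right) K = \left(-6\right) \left(-41\right) \left(-16\right) = 246 \left(-16\right) = -3936$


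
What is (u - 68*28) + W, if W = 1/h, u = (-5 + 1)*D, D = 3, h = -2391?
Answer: -4581157/2391 ≈ -1916.0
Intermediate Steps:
u = -12 (u = (-5 + 1)*3 = -4*3 = -12)
W = -1/2391 (W = 1/(-2391) = -1/2391 ≈ -0.00041824)
(u - 68*28) + W = (-12 - 68*28) - 1/2391 = (-12 - 1904) - 1/2391 = -1916 - 1/2391 = -4581157/2391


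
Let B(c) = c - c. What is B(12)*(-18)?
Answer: 0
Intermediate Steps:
B(c) = 0
B(12)*(-18) = 0*(-18) = 0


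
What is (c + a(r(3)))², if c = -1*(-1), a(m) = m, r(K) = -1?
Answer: 0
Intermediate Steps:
c = 1
(c + a(r(3)))² = (1 - 1)² = 0² = 0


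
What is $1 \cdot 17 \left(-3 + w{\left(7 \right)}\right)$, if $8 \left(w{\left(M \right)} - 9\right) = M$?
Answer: $\frac{935}{8} \approx 116.88$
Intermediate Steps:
$w{\left(M \right)} = 9 + \frac{M}{8}$
$1 \cdot 17 \left(-3 + w{\left(7 \right)}\right) = 1 \cdot 17 \left(-3 + \left(9 + \frac{1}{8} \cdot 7\right)\right) = 17 \left(-3 + \left(9 + \frac{7}{8}\right)\right) = 17 \left(-3 + \frac{79}{8}\right) = 17 \cdot \frac{55}{8} = \frac{935}{8}$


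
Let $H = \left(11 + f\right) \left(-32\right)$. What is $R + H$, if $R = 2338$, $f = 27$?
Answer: $1122$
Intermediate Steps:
$H = -1216$ ($H = \left(11 + 27\right) \left(-32\right) = 38 \left(-32\right) = -1216$)
$R + H = 2338 - 1216 = 1122$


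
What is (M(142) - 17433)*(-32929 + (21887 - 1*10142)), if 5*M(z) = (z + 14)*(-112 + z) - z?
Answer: 1750370368/5 ≈ 3.5007e+8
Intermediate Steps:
M(z) = -z/5 + (-112 + z)*(14 + z)/5 (M(z) = ((z + 14)*(-112 + z) - z)/5 = ((14 + z)*(-112 + z) - z)/5 = ((-112 + z)*(14 + z) - z)/5 = (-z + (-112 + z)*(14 + z))/5 = -z/5 + (-112 + z)*(14 + z)/5)
(M(142) - 17433)*(-32929 + (21887 - 1*10142)) = ((-1568/5 - 99/5*142 + (1/5)*142**2) - 17433)*(-32929 + (21887 - 1*10142)) = ((-1568/5 - 14058/5 + (1/5)*20164) - 17433)*(-32929 + (21887 - 10142)) = ((-1568/5 - 14058/5 + 20164/5) - 17433)*(-32929 + 11745) = (4538/5 - 17433)*(-21184) = -82627/5*(-21184) = 1750370368/5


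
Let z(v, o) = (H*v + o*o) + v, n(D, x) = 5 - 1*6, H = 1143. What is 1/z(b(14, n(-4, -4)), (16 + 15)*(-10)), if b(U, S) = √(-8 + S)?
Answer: 24025/2311747156 - 429*I/1155873578 ≈ 1.0393e-5 - 3.7115e-7*I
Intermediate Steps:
n(D, x) = -1 (n(D, x) = 5 - 6 = -1)
z(v, o) = o² + 1144*v (z(v, o) = (1143*v + o*o) + v = (1143*v + o²) + v = (o² + 1143*v) + v = o² + 1144*v)
1/z(b(14, n(-4, -4)), (16 + 15)*(-10)) = 1/(((16 + 15)*(-10))² + 1144*√(-8 - 1)) = 1/((31*(-10))² + 1144*√(-9)) = 1/((-310)² + 1144*(3*I)) = 1/(96100 + 3432*I) = (96100 - 3432*I)/9246988624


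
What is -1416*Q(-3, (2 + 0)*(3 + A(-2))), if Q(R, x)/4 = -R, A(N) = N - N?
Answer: -16992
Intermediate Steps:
A(N) = 0
Q(R, x) = -4*R (Q(R, x) = 4*(-R) = -4*R)
-1416*Q(-3, (2 + 0)*(3 + A(-2))) = -(-5664)*(-3) = -1416*12 = -16992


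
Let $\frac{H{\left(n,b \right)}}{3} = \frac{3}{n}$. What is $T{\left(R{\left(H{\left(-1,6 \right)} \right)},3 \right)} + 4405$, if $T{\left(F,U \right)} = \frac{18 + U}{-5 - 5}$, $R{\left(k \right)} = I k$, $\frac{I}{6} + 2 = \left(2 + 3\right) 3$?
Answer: $\frac{44029}{10} \approx 4402.9$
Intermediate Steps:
$H{\left(n,b \right)} = \frac{9}{n}$ ($H{\left(n,b \right)} = 3 \frac{3}{n} = \frac{9}{n}$)
$I = 78$ ($I = -12 + 6 \left(2 + 3\right) 3 = -12 + 6 \cdot 5 \cdot 3 = -12 + 6 \cdot 15 = -12 + 90 = 78$)
$R{\left(k \right)} = 78 k$
$T{\left(F,U \right)} = - \frac{9}{5} - \frac{U}{10}$ ($T{\left(F,U \right)} = \frac{18 + U}{-10} = \left(18 + U\right) \left(- \frac{1}{10}\right) = - \frac{9}{5} - \frac{U}{10}$)
$T{\left(R{\left(H{\left(-1,6 \right)} \right)},3 \right)} + 4405 = \left(- \frac{9}{5} - \frac{3}{10}\right) + 4405 = - \frac{21}{10} + 4405 = \frac{44029}{10}$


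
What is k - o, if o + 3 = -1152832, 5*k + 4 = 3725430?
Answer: 9489601/5 ≈ 1.8979e+6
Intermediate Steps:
k = 3725426/5 (k = -4/5 + (1/5)*3725430 = -4/5 + 745086 = 3725426/5 ≈ 7.4509e+5)
o = -1152835 (o = -3 - 1152832 = -1152835)
k - o = 3725426/5 - 1*(-1152835) = 3725426/5 + 1152835 = 9489601/5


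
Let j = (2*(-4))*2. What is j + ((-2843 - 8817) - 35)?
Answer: -11711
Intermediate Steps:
j = -16 (j = -8*2 = -16)
j + ((-2843 - 8817) - 35) = -16 + ((-2843 - 8817) - 35) = -16 + (-11660 - 35) = -16 - 11695 = -11711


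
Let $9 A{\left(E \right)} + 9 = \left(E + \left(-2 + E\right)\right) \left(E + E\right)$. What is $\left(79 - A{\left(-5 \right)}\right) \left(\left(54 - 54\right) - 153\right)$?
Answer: $-10200$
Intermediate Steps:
$A{\left(E \right)} = -1 + \frac{2 E \left(-2 + 2 E\right)}{9}$ ($A{\left(E \right)} = -1 + \frac{\left(E + \left(-2 + E\right)\right) \left(E + E\right)}{9} = -1 + \frac{\left(-2 + 2 E\right) 2 E}{9} = -1 + \frac{2 E \left(-2 + 2 E\right)}{9}$)
$\left(79 - A{\left(-5 \right)}\right) \left(\left(54 - 54\right) - 153\right) = \left(79 - \left(-1 - - \frac{20}{9} + \frac{4 \left(-5\right)^{2}}{9}\right)\right) \left(\left(54 - 54\right) - 153\right) = \left(79 - \left(-1 + \frac{20}{9} + \frac{4}{9} \cdot 25\right)\right) \left(0 - 153\right) = \left(79 - \left(-1 + \frac{20}{9} + \frac{100}{9}\right)\right) \left(-153\right) = \left(79 - \frac{37}{3}\right) \left(-153\right) = \frac{200}{3} \left(-153\right) = -10200$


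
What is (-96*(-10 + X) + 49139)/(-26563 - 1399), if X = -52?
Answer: -55091/27962 ≈ -1.9702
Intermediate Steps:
(-96*(-10 + X) + 49139)/(-26563 - 1399) = (-96*(-10 - 52) + 49139)/(-26563 - 1399) = (-96*(-62) + 49139)/(-27962) = (5952 + 49139)*(-1/27962) = 55091*(-1/27962) = -55091/27962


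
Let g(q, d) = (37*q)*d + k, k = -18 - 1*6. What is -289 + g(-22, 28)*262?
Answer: -5978081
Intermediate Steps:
k = -24 (k = -18 - 6 = -24)
g(q, d) = -24 + 37*d*q (g(q, d) = (37*q)*d - 24 = 37*d*q - 24 = -24 + 37*d*q)
-289 + g(-22, 28)*262 = -289 + (-24 + 37*28*(-22))*262 = -289 + (-24 - 22792)*262 = -289 - 22816*262 = -289 - 5977792 = -5978081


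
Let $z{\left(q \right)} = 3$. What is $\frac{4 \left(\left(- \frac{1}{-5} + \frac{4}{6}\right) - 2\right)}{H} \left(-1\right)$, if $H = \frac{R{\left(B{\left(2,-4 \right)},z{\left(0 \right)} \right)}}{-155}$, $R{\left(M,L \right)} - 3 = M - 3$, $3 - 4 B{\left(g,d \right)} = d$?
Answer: $- \frac{8432}{21} \approx -401.52$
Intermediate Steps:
$B{\left(g,d \right)} = \frac{3}{4} - \frac{d}{4}$
$R{\left(M,L \right)} = M$ ($R{\left(M,L \right)} = 3 + \left(M - 3\right) = 3 + \left(-3 + M\right) = M$)
$H = - \frac{7}{620}$ ($H = \frac{\frac{3}{4} - -1}{-155} = \left(\frac{3}{4} + 1\right) \left(- \frac{1}{155}\right) = \frac{7}{4} \left(- \frac{1}{155}\right) = - \frac{7}{620} \approx -0.01129$)
$\frac{4 \left(\left(- \frac{1}{-5} + \frac{4}{6}\right) - 2\right)}{H} \left(-1\right) = \frac{4 \left(\left(- \frac{1}{-5} + \frac{4}{6}\right) - 2\right)}{- \frac{7}{620}} \left(-1\right) = 4 \left(\left(\left(-1\right) \left(- \frac{1}{5}\right) + 4 \cdot \frac{1}{6}\right) - 2\right) \left(- \frac{620}{7}\right) \left(-1\right) = 4 \left(\left(\frac{1}{5} + \frac{2}{3}\right) - 2\right) \left(- \frac{620}{7}\right) \left(-1\right) = 4 \left(\frac{13}{15} - 2\right) \left(- \frac{620}{7}\right) \left(-1\right) = 4 \left(- \frac{17}{15}\right) \left(- \frac{620}{7}\right) \left(-1\right) = \left(- \frac{68}{15}\right) \left(- \frac{620}{7}\right) \left(-1\right) = \frac{8432}{21} \left(-1\right) = - \frac{8432}{21}$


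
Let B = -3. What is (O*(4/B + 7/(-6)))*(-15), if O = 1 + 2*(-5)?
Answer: -675/2 ≈ -337.50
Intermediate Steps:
O = -9 (O = 1 - 10 = -9)
(O*(4/B + 7/(-6)))*(-15) = -9*(4/(-3) + 7/(-6))*(-15) = -9*(4*(-⅓) + 7*(-⅙))*(-15) = -9*(-4/3 - 7/6)*(-15) = -9*(-5/2)*(-15) = (45/2)*(-15) = -675/2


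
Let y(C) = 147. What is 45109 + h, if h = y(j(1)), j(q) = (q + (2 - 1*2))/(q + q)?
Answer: 45256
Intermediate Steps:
j(q) = ½ (j(q) = (q + (2 - 2))/((2*q)) = (q + 0)*(1/(2*q)) = q*(1/(2*q)) = ½)
h = 147
45109 + h = 45109 + 147 = 45256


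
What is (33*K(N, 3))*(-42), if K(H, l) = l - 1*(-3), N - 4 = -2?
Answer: -8316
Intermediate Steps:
N = 2 (N = 4 - 2 = 2)
K(H, l) = 3 + l (K(H, l) = l + 3 = 3 + l)
(33*K(N, 3))*(-42) = (33*(3 + 3))*(-42) = (33*6)*(-42) = 198*(-42) = -8316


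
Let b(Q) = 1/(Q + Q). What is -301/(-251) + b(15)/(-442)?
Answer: 3991009/3328260 ≈ 1.1991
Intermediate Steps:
b(Q) = 1/(2*Q)
-301/(-251) + b(15)/(-442) = -301/(-251) + ((½)/15)/(-442) = -301*(-1/251) + ((½)*(1/15))*(-1/442) = 301/251 + (1/30)*(-1/442) = 301/251 - 1/13260 = 3991009/3328260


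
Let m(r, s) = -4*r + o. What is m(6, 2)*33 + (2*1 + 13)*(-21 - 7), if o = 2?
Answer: -1146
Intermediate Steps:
m(r, s) = 2 - 4*r (m(r, s) = -4*r + 2 = 2 - 4*r)
m(6, 2)*33 + (2*1 + 13)*(-21 - 7) = (2 - 4*6)*33 + (2*1 + 13)*(-21 - 7) = (2 - 24)*33 + (2 + 13)*(-28) = -22*33 + 15*(-28) = -726 - 420 = -1146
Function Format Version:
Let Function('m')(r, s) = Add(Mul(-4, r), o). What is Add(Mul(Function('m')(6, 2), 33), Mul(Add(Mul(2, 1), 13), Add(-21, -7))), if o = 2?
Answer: -1146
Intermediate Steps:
Function('m')(r, s) = Add(2, Mul(-4, r)) (Function('m')(r, s) = Add(Mul(-4, r), 2) = Add(2, Mul(-4, r)))
Add(Mul(Function('m')(6, 2), 33), Mul(Add(Mul(2, 1), 13), Add(-21, -7))) = Add(Mul(Add(2, Mul(-4, 6)), 33), Mul(Add(Mul(2, 1), 13), Add(-21, -7))) = Add(Mul(Add(2, -24), 33), Mul(Add(2, 13), -28)) = Add(Mul(-22, 33), Mul(15, -28)) = Add(-726, -420) = -1146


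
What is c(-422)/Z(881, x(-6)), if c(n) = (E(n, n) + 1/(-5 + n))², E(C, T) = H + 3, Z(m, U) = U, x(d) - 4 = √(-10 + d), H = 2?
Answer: 1138489/364658 - 1138489*I/364658 ≈ 3.1221 - 3.1221*I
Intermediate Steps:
x(d) = 4 + √(-10 + d)
E(C, T) = 5 (E(C, T) = 2 + 3 = 5)
c(n) = (5 + 1/(-5 + n))²
c(-422)/Z(881, x(-6)) = ((-24 + 5*(-422))²/(-5 - 422)²)/(4 + √(-10 - 6)) = ((-24 - 2110)²/(-427)²)/(4 + √(-16)) = ((-2134)²*(1/182329))/(4 + 4*I) = (4553956*(1/182329))*((4 - 4*I)/32) = 4553956*((4 - 4*I)/32)/182329 = 1138489*(4 - 4*I)/1458632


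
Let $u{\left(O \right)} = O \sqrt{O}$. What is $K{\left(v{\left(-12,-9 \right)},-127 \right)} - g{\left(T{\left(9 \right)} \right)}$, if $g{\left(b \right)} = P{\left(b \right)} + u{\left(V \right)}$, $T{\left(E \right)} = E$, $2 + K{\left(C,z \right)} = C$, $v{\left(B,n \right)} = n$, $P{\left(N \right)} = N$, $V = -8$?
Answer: $-20 + 16 i \sqrt{2} \approx -20.0 + 22.627 i$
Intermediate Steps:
$K{\left(C,z \right)} = -2 + C$
$u{\left(O \right)} = O^{\frac{3}{2}}$
$g{\left(b \right)} = b - 16 i \sqrt{2}$ ($g{\left(b \right)} = b + \left(-8\right)^{\frac{3}{2}} = b - 16 i \sqrt{2}$)
$K{\left(v{\left(-12,-9 \right)},-127 \right)} - g{\left(T{\left(9 \right)} \right)} = \left(-2 - 9\right) - \left(9 - 16 i \sqrt{2}\right) = -11 - \left(9 - 16 i \sqrt{2}\right) = -20 + 16 i \sqrt{2}$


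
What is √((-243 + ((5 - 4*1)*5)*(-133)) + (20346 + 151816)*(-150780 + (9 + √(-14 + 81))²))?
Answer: 2*√(-6483276823 + 774729*√67) ≈ 1.6096e+5*I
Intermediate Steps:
√((-243 + ((5 - 4*1)*5)*(-133)) + (20346 + 151816)*(-150780 + (9 + √(-14 + 81))²)) = √((-243 + ((5 - 4)*5)*(-133)) + 172162*(-150780 + (9 + √67)²)) = √((-243 + (1*5)*(-133)) + (-25958586360 + 172162*(9 + √67)²)) = √((-243 + 5*(-133)) + (-25958586360 + 172162*(9 + √67)²)) = √((-243 - 665) + (-25958586360 + 172162*(9 + √67)²)) = √(-908 + (-25958586360 + 172162*(9 + √67)²)) = √(-25958587268 + 172162*(9 + √67)²)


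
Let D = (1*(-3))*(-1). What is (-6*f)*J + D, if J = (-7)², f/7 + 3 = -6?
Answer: 18525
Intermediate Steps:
f = -63 (f = -21 + 7*(-6) = -21 - 42 = -63)
D = 3 (D = -3*(-1) = 3)
J = 49
(-6*f)*J + D = -6*(-63)*49 + 3 = 378*49 + 3 = 18522 + 3 = 18525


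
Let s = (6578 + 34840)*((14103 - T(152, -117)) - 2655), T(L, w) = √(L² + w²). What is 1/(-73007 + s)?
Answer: 474080257/224688973498697917 + 41418*√36793/224688973498697917 ≈ 2.1453e-9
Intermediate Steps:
s = 474153264 - 41418*√36793 (s = (6578 + 34840)*((14103 - √(152² + (-117)²)) - 2655) = 41418*((14103 - √(23104 + 13689)) - 2655) = 41418*((14103 - √36793) - 2655) = 41418*(11448 - √36793) = 474153264 - 41418*√36793 ≈ 4.6621e+8)
1/(-73007 + s) = 1/(-73007 + (474153264 - 41418*√36793)) = 1/(474080257 - 41418*√36793)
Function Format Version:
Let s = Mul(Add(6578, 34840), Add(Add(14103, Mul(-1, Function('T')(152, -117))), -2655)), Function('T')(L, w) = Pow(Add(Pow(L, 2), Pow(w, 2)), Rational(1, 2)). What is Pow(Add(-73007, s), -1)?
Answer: Add(Rational(474080257, 224688973498697917), Mul(Rational(41418, 224688973498697917), Pow(36793, Rational(1, 2)))) ≈ 2.1453e-9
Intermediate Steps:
s = Add(474153264, Mul(-41418, Pow(36793, Rational(1, 2)))) (s = Mul(Add(6578, 34840), Add(Add(14103, Mul(-1, Pow(Add(Pow(152, 2), Pow(-117, 2)), Rational(1, 2)))), -2655)) = Mul(41418, Add(Add(14103, Mul(-1, Pow(Add(23104, 13689), Rational(1, 2)))), -2655)) = Mul(41418, Add(Add(14103, Mul(-1, Pow(36793, Rational(1, 2)))), -2655)) = Mul(41418, Add(11448, Mul(-1, Pow(36793, Rational(1, 2))))) = Add(474153264, Mul(-41418, Pow(36793, Rational(1, 2)))) ≈ 4.6621e+8)
Pow(Add(-73007, s), -1) = Pow(Add(-73007, Add(474153264, Mul(-41418, Pow(36793, Rational(1, 2))))), -1) = Pow(Add(474080257, Mul(-41418, Pow(36793, Rational(1, 2)))), -1)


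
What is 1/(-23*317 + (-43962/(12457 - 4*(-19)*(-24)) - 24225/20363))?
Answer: -30931397/225685498760 ≈ -0.00013706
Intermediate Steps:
1/(-23*317 + (-43962/(12457 - 4*(-19)*(-24)) - 24225/20363)) = 1/(-7291 + (-43962/(12457 + 76*(-24)) - 24225*1/20363)) = 1/(-7291 + (-43962/(12457 - 1824) - 24225/20363)) = 1/(-7291 + (-43962/10633 - 24225/20363)) = 1/(-7291 - 164683233/30931397) = 1/(-225685498760/30931397) = -30931397/225685498760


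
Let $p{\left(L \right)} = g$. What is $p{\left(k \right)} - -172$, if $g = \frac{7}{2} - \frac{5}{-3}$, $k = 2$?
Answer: $\frac{1063}{6} \approx 177.17$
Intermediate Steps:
$g = \frac{31}{6}$ ($g = 7 \cdot \frac{1}{2} - - \frac{5}{3} = \frac{7}{2} + \frac{5}{3} = \frac{31}{6} \approx 5.1667$)
$p{\left(L \right)} = \frac{31}{6}$
$p{\left(k \right)} - -172 = \frac{31}{6} - -172 = \frac{31}{6} + 172 = \frac{1063}{6}$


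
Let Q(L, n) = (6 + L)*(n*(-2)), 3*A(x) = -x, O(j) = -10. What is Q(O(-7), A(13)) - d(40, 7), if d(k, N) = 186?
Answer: -662/3 ≈ -220.67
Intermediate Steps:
A(x) = -x/3 (A(x) = (-x)/3 = -x/3)
Q(L, n) = -2*n*(6 + L) (Q(L, n) = (6 + L)*(-2*n) = -2*n*(6 + L))
Q(O(-7), A(13)) - d(40, 7) = -2*(-⅓*13)*(6 - 10) - 1*186 = -2*(-13/3)*(-4) - 186 = -104/3 - 186 = -662/3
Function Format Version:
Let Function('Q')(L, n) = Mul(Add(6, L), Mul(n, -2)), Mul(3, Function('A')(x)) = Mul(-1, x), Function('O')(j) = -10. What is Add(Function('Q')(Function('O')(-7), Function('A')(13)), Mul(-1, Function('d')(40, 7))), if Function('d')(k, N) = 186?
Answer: Rational(-662, 3) ≈ -220.67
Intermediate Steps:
Function('A')(x) = Mul(Rational(-1, 3), x) (Function('A')(x) = Mul(Rational(1, 3), Mul(-1, x)) = Mul(Rational(-1, 3), x))
Function('Q')(L, n) = Mul(-2, n, Add(6, L)) (Function('Q')(L, n) = Mul(Add(6, L), Mul(-2, n)) = Mul(-2, n, Add(6, L)))
Add(Function('Q')(Function('O')(-7), Function('A')(13)), Mul(-1, Function('d')(40, 7))) = Add(Mul(-2, Mul(Rational(-1, 3), 13), Add(6, -10)), Mul(-1, 186)) = Add(Mul(-2, Rational(-13, 3), -4), -186) = Add(Rational(-104, 3), -186) = Rational(-662, 3)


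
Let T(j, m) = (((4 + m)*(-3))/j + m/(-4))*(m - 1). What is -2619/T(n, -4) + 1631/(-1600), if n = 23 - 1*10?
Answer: 836449/1600 ≈ 522.78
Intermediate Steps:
n = 13 (n = 23 - 10 = 13)
T(j, m) = (-1 + m)*(-m/4 + (-12 - 3*m)/j) (T(j, m) = ((-12 - 3*m)/j + m*(-1/4))*(-1 + m) = ((-12 - 3*m)/j - m/4)*(-1 + m) = (-m/4 + (-12 - 3*m)/j)*(-1 + m) = (-1 + m)*(-m/4 + (-12 - 3*m)/j))
-2619/T(n, -4) + 1631/(-1600) = -2619*52/(48 - 36*(-4) - 12*(-4)**2 - 1*13*(-4)*(-1 - 4)) + 1631/(-1600) = -2619*52/(48 + 144 - 12*16 - 1*13*(-4)*(-5)) + 1631*(-1/1600) = -2619*52/(48 + 144 - 192 - 260) - 1631/1600 = -2619/((1/4)*(1/13)*(-260)) - 1631/1600 = -2619/(-5) - 1631/1600 = -2619*(-1/5) - 1631/1600 = 2619/5 - 1631/1600 = 836449/1600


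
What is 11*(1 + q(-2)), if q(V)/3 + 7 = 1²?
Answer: -187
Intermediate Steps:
q(V) = -18 (q(V) = -21 + 3*1² = -21 + 3*1 = -21 + 3 = -18)
11*(1 + q(-2)) = 11*(1 - 18) = 11*(-17) = -187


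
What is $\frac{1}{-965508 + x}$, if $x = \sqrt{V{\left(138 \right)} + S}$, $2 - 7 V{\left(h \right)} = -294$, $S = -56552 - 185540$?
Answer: $- \frac{1689639}{1631360395199} - \frac{i \sqrt{2965109}}{3262720790398} \approx -1.0357 \cdot 10^{-6} - 5.2776 \cdot 10^{-10} i$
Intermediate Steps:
$S = -242092$ ($S = -56552 - 185540 = -242092$)
$V{\left(h \right)} = \frac{296}{7}$ ($V{\left(h \right)} = \frac{2}{7} - -42 = \frac{2}{7} + 42 = \frac{296}{7}$)
$x = \frac{2 i \sqrt{2965109}}{7}$ ($x = \sqrt{\frac{296}{7} - 242092} = \sqrt{- \frac{1694348}{7}} = \frac{2 i \sqrt{2965109}}{7} \approx 491.99 i$)
$\frac{1}{-965508 + x} = \frac{1}{-965508 + \frac{2 i \sqrt{2965109}}{7}}$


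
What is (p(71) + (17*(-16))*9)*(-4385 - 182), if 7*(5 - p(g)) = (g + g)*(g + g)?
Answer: 170189255/7 ≈ 2.4313e+7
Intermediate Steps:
p(g) = 5 - 4*g²/7 (p(g) = 5 - (g + g)*(g + g)/7 = 5 - 2*g*2*g/7 = 5 - 4*g²/7)
(p(71) + (17*(-16))*9)*(-4385 - 182) = ((5 - 4/7*71²) + (17*(-16))*9)*(-4385 - 182) = ((5 - 4/7*5041) - 272*9)*(-4567) = ((5 - 20164/7) - 2448)*(-4567) = (-20129/7 - 2448)*(-4567) = -37265/7*(-4567) = 170189255/7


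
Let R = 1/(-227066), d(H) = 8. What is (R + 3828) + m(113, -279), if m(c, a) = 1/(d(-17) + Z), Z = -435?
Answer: 53021695029/13851026 ≈ 3828.0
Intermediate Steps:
m(c, a) = -1/427 (m(c, a) = 1/(8 - 435) = 1/(-427) = -1/427)
R = -1/227066 ≈ -4.4040e-6
(R + 3828) + m(113, -279) = (-1/227066 + 3828) - 1/427 = 869208647/227066 - 1/427 = 53021695029/13851026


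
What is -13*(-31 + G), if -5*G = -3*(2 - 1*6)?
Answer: 2171/5 ≈ 434.20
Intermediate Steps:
G = -12/5 (G = -(-3)*(2 - 1*6)/5 = -(-3)*(2 - 6)/5 = -(-3)*(-4)/5 = -1/5*12 = -12/5 ≈ -2.4000)
-13*(-31 + G) = -13*(-31 - 12/5) = -13*(-167/5) = 2171/5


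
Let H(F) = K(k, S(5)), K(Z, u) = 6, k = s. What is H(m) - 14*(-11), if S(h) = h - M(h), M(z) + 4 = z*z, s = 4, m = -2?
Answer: 160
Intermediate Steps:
M(z) = -4 + z**2 (M(z) = -4 + z*z = -4 + z**2)
k = 4
S(h) = 4 + h - h**2 (S(h) = h - (-4 + h**2) = h + (4 - h**2) = 4 + h - h**2)
H(F) = 6
H(m) - 14*(-11) = 6 - 14*(-11) = 6 + 154 = 160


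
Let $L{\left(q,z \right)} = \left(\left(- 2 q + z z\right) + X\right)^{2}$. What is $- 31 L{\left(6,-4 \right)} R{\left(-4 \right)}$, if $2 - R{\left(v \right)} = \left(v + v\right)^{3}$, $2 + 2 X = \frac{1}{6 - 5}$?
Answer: $- \frac{390383}{2} \approx -1.9519 \cdot 10^{5}$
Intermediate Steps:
$X = - \frac{1}{2}$ ($X = -1 + \frac{1}{2 \left(6 - 5\right)} = -1 + \frac{1}{2 \cdot 1} = -1 + \frac{1}{2} \cdot 1 = -1 + \frac{1}{2} = - \frac{1}{2} \approx -0.5$)
$L{\left(q,z \right)} = \left(- \frac{1}{2} + z^{2} - 2 q\right)^{2}$ ($L{\left(q,z \right)} = \left(\left(- 2 q + z z\right) - \frac{1}{2}\right)^{2} = \left(\left(- 2 q + z^{2}\right) - \frac{1}{2}\right)^{2} = \left(\left(z^{2} - 2 q\right) - \frac{1}{2}\right)^{2} = \left(- \frac{1}{2} + z^{2} - 2 q\right)^{2}$)
$R{\left(v \right)} = 2 - 8 v^{3}$ ($R{\left(v \right)} = 2 - \left(v + v\right)^{3} = 2 - \left(2 v\right)^{3} = 2 - 8 v^{3}$)
$- 31 L{\left(6,-4 \right)} R{\left(-4 \right)} = - 31 \frac{\left(1 - 2 \left(-4\right)^{2} + 4 \cdot 6\right)^{2}}{4} \left(2 - 8 \left(-4\right)^{3}\right) = - 31 \frac{\left(1 - 32 + 24\right)^{2}}{4} \left(2 - -512\right) = - 31 \frac{\left(1 - 32 + 24\right)^{2}}{4} \left(2 + 512\right) = - 31 \frac{\left(-7\right)^{2}}{4} \cdot 514 = - 31 \cdot \frac{1}{4} \cdot 49 \cdot 514 = \left(-31\right) \frac{49}{4} \cdot 514 = \left(- \frac{1519}{4}\right) 514 = - \frac{390383}{2}$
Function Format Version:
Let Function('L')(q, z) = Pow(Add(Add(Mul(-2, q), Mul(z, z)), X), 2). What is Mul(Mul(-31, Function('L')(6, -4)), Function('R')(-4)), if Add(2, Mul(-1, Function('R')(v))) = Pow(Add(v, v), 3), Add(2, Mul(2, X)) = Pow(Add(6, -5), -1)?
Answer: Rational(-390383, 2) ≈ -1.9519e+5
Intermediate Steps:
X = Rational(-1, 2) (X = Add(-1, Mul(Rational(1, 2), Pow(Add(6, -5), -1))) = Add(-1, Mul(Rational(1, 2), Pow(1, -1))) = Add(-1, Mul(Rational(1, 2), 1)) = Add(-1, Rational(1, 2)) = Rational(-1, 2) ≈ -0.50000)
Function('L')(q, z) = Pow(Add(Rational(-1, 2), Pow(z, 2), Mul(-2, q)), 2) (Function('L')(q, z) = Pow(Add(Add(Mul(-2, q), Mul(z, z)), Rational(-1, 2)), 2) = Pow(Add(Add(Mul(-2, q), Pow(z, 2)), Rational(-1, 2)), 2) = Pow(Add(Add(Pow(z, 2), Mul(-2, q)), Rational(-1, 2)), 2) = Pow(Add(Rational(-1, 2), Pow(z, 2), Mul(-2, q)), 2))
Function('R')(v) = Add(2, Mul(-8, Pow(v, 3))) (Function('R')(v) = Add(2, Mul(-1, Pow(Add(v, v), 3))) = Add(2, Mul(-1, Pow(Mul(2, v), 3))) = Add(2, Mul(-1, Mul(8, Pow(v, 3)))) = Add(2, Mul(-8, Pow(v, 3))))
Mul(Mul(-31, Function('L')(6, -4)), Function('R')(-4)) = Mul(Mul(-31, Mul(Rational(1, 4), Pow(Add(1, Mul(-2, Pow(-4, 2)), Mul(4, 6)), 2))), Add(2, Mul(-8, Pow(-4, 3)))) = Mul(Mul(-31, Mul(Rational(1, 4), Pow(Add(1, Mul(-2, 16), 24), 2))), Add(2, Mul(-8, -64))) = Mul(Mul(-31, Mul(Rational(1, 4), Pow(Add(1, -32, 24), 2))), Add(2, 512)) = Mul(Mul(-31, Mul(Rational(1, 4), Pow(-7, 2))), 514) = Mul(Mul(-31, Mul(Rational(1, 4), 49)), 514) = Mul(Mul(-31, Rational(49, 4)), 514) = Mul(Rational(-1519, 4), 514) = Rational(-390383, 2)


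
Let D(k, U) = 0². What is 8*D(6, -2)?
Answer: 0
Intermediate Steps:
D(k, U) = 0
8*D(6, -2) = 8*0 = 0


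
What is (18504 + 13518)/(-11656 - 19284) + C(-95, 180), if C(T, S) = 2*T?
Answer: -2955311/15470 ≈ -191.03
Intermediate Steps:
(18504 + 13518)/(-11656 - 19284) + C(-95, 180) = (18504 + 13518)/(-11656 - 19284) + 2*(-95) = 32022/(-30940) - 190 = 32022*(-1/30940) - 190 = -16011/15470 - 190 = -2955311/15470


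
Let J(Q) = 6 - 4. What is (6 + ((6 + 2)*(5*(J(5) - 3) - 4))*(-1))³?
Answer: 474552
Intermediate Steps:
J(Q) = 2
(6 + ((6 + 2)*(5*(J(5) - 3) - 4))*(-1))³ = (6 + ((6 + 2)*(5*(2 - 3) - 4))*(-1))³ = (6 + (8*(5*(-1) - 4))*(-1))³ = (6 + (8*(-5 - 4))*(-1))³ = (6 + (8*(-9))*(-1))³ = (6 - 72*(-1))³ = (6 + 72)³ = 78³ = 474552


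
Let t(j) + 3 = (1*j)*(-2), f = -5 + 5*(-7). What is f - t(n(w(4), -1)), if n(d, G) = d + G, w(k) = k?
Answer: -31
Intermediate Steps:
n(d, G) = G + d
f = -40 (f = -5 - 35 = -40)
t(j) = -3 - 2*j (t(j) = -3 + (1*j)*(-2) = -3 + j*(-2) = -3 - 2*j)
f - t(n(w(4), -1)) = -40 - (-3 - 2*(-1 + 4)) = -40 - (-3 - 2*3) = -40 - (-3 - 6) = -40 - 1*(-9) = -40 + 9 = -31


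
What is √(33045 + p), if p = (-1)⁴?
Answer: √33046 ≈ 181.79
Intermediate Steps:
p = 1
√(33045 + p) = √(33045 + 1) = √33046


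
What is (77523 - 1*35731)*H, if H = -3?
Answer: -125376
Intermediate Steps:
(77523 - 1*35731)*H = (77523 - 1*35731)*(-3) = (77523 - 35731)*(-3) = 41792*(-3) = -125376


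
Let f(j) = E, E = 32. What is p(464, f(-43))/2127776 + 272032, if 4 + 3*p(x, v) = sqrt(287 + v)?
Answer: 434117370623/1595832 + sqrt(319)/6383328 ≈ 2.7203e+5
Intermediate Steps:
f(j) = 32
p(x, v) = -4/3 + sqrt(287 + v)/3
p(464, f(-43))/2127776 + 272032 = (-4/3 + sqrt(287 + 32)/3)/2127776 + 272032 = (-4/3 + sqrt(319)/3)*(1/2127776) + 272032 = (-1/1595832 + sqrt(319)/6383328) + 272032 = 434117370623/1595832 + sqrt(319)/6383328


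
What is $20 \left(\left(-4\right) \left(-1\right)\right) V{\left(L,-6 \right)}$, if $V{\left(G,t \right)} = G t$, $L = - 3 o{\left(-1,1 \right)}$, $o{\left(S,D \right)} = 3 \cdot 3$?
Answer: $12960$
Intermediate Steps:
$o{\left(S,D \right)} = 9$
$L = -27$ ($L = \left(-3\right) 9 = -27$)
$20 \left(\left(-4\right) \left(-1\right)\right) V{\left(L,-6 \right)} = 20 \left(\left(-4\right) \left(-1\right)\right) \left(\left(-27\right) \left(-6\right)\right) = 20 \cdot 4 \cdot 162 = 80 \cdot 162 = 12960$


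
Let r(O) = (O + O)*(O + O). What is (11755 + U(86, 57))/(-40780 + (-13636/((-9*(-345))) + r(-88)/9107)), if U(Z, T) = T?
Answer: -83502674955/288293411468 ≈ -0.28964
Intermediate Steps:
r(O) = 4*O**2 (r(O) = (2*O)*(2*O) = 4*O**2)
(11755 + U(86, 57))/(-40780 + (-13636/((-9*(-345))) + r(-88)/9107)) = (11755 + 57)/(-40780 + (-13636/((-9*(-345))) + (4*(-88)**2)/9107)) = 11812/(-40780 + (-13636/3105 + (4*7744)*(1/9107))) = 11812/(-40780 + (-13636*1/3105 + 30976*(1/9107))) = 11812/(-40780 + (-13636/3105 + 30976/9107)) = 11812/(-40780 - 28002572/28277235) = 11812/(-1153173645872/28277235) = 11812*(-28277235/1153173645872) = -83502674955/288293411468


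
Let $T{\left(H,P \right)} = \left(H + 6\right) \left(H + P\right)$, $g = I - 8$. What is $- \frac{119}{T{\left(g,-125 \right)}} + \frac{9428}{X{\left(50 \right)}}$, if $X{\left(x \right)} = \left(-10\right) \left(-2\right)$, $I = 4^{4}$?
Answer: $\frac{73636799}{156210} \approx 471.4$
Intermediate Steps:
$I = 256$
$g = 248$ ($g = 256 - 8 = 248$)
$X{\left(x \right)} = 20$
$T{\left(H,P \right)} = \left(6 + H\right) \left(H + P\right)$
$- \frac{119}{T{\left(g,-125 \right)}} + \frac{9428}{X{\left(50 \right)}} = - \frac{119}{248^{2} + 6 \cdot 248 + 6 \left(-125\right) + 248 \left(-125\right)} + \frac{9428}{20} = - \frac{119}{61504 + 1488 - 750 - 31000} + 9428 \cdot \frac{1}{20} = - \frac{119}{31242} + \frac{2357}{5} = \frac{73636799}{156210}$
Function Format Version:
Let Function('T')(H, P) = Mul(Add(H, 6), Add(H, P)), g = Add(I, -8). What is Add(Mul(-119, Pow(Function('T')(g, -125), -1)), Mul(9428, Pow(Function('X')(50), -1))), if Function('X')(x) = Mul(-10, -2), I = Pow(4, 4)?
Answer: Rational(73636799, 156210) ≈ 471.40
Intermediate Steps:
I = 256
g = 248 (g = Add(256, -8) = 248)
Function('X')(x) = 20
Function('T')(H, P) = Mul(Add(6, H), Add(H, P))
Add(Mul(-119, Pow(Function('T')(g, -125), -1)), Mul(9428, Pow(Function('X')(50), -1))) = Add(Mul(-119, Pow(Add(Pow(248, 2), Mul(6, 248), Mul(6, -125), Mul(248, -125)), -1)), Mul(9428, Pow(20, -1))) = Add(Mul(-119, Pow(Add(61504, 1488, -750, -31000), -1)), Mul(9428, Rational(1, 20))) = Add(Mul(-119, Pow(31242, -1)), Rational(2357, 5)) = Add(Mul(-119, Rational(1, 31242)), Rational(2357, 5)) = Add(Rational(-119, 31242), Rational(2357, 5)) = Rational(73636799, 156210)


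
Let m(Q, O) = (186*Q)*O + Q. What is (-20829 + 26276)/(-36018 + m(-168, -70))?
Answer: 5447/2151174 ≈ 0.0025321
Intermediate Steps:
m(Q, O) = Q + 186*O*Q (m(Q, O) = 186*O*Q + Q = Q + 186*O*Q)
(-20829 + 26276)/(-36018 + m(-168, -70)) = (-20829 + 26276)/(-36018 - 168*(1 + 186*(-70))) = 5447/(-36018 - 168*(1 - 13020)) = 5447/(-36018 - 168*(-13019)) = 5447/(-36018 + 2187192) = 5447/2151174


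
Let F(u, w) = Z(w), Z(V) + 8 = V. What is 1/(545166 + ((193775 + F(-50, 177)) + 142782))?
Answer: 1/881892 ≈ 1.1339e-6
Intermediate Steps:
Z(V) = -8 + V
F(u, w) = -8 + w
1/(545166 + ((193775 + F(-50, 177)) + 142782)) = 1/(545166 + ((193775 + (-8 + 177)) + 142782)) = 1/(545166 + ((193775 + 169) + 142782)) = 1/(545166 + (193944 + 142782)) = 1/(545166 + 336726) = 1/881892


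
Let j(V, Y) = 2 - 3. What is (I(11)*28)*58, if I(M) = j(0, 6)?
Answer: -1624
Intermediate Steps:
j(V, Y) = -1
I(M) = -1
(I(11)*28)*58 = -1*28*58 = -28*58 = -1624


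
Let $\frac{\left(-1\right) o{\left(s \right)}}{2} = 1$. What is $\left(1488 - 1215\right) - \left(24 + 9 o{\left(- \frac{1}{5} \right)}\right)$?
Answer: $267$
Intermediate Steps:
$o{\left(s \right)} = -2$ ($o{\left(s \right)} = \left(-2\right) 1 = -2$)
$\left(1488 - 1215\right) - \left(24 + 9 o{\left(- \frac{1}{5} \right)}\right) = \left(1488 - 1215\right) - \left(24 + 9 \left(-2\right)\right) = 273 - \left(24 - 18\right) = 273 - 6 = 267$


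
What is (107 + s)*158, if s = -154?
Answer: -7426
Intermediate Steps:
(107 + s)*158 = (107 - 154)*158 = -47*158 = -7426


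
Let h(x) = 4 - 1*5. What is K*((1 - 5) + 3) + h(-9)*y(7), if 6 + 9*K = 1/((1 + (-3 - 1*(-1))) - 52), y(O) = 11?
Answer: -4928/477 ≈ -10.331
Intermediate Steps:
h(x) = -1 (h(x) = 4 - 5 = -1)
K = -319/477 (K = -⅔ + 1/(9*((1 + (-3 - 1*(-1))) - 52)) = -⅔ + 1/(9*((1 + (-3 + 1)) - 52)) = -⅔ + 1/(9*((1 - 2) - 52)) = -⅔ + 1/(9*(-1 - 52)) = -⅔ + (⅑)/(-53) = -⅔ + (⅑)*(-1/53) = -⅔ - 1/477 = -319/477 ≈ -0.66876)
K*((1 - 5) + 3) + h(-9)*y(7) = -319*((1 - 5) + 3)/477 - 1*11 = -319*(-4 + 3)/477 - 11 = -319/477*(-1) - 11 = 319/477 - 11 = -4928/477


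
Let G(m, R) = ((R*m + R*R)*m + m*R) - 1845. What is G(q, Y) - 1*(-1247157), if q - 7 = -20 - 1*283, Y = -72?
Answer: -6576192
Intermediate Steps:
q = -296 (q = 7 + (-20 - 1*283) = 7 + (-20 - 283) = 7 - 303 = -296)
G(m, R) = -1845 + R*m + m*(R² + R*m) (G(m, R) = ((R*m + R²)*m + R*m) - 1845 = ((R² + R*m)*m + R*m) - 1845 = (m*(R² + R*m) + R*m) - 1845 = (R*m + m*(R² + R*m)) - 1845 = -1845 + R*m + m*(R² + R*m))
G(q, Y) - 1*(-1247157) = (-1845 - 72*(-296) - 72*(-296)² - 296*(-72)²) - 1*(-1247157) = (-1845 + 21312 - 72*87616 - 296*5184) + 1247157 = (-1845 + 21312 - 6308352 - 1534464) + 1247157 = -7823349 + 1247157 = -6576192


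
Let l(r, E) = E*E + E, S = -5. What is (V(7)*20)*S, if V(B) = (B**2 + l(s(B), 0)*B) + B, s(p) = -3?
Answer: -5600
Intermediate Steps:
l(r, E) = E + E**2 (l(r, E) = E**2 + E = E + E**2)
V(B) = B + B**2 (V(B) = (B**2 + (0*(1 + 0))*B) + B = (B**2 + (0*1)*B) + B = (B**2 + 0*B) + B = (B**2 + 0) + B = B**2 + B = B + B**2)
(V(7)*20)*S = ((7*(1 + 7))*20)*(-5) = ((7*8)*20)*(-5) = (56*20)*(-5) = 1120*(-5) = -5600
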